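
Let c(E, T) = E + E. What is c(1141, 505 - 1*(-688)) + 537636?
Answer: 539918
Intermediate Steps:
c(E, T) = 2*E
c(1141, 505 - 1*(-688)) + 537636 = 2*1141 + 537636 = 2282 + 537636 = 539918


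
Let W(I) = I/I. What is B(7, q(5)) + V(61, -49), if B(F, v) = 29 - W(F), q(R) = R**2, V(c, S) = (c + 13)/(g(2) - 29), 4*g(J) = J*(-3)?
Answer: 1560/61 ≈ 25.574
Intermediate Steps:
g(J) = -3*J/4 (g(J) = (J*(-3))/4 = (-3*J)/4 = -3*J/4)
W(I) = 1
V(c, S) = -26/61 - 2*c/61 (V(c, S) = (c + 13)/(-3/4*2 - 29) = (13 + c)/(-3/2 - 29) = (13 + c)/(-61/2) = (13 + c)*(-2/61) = -26/61 - 2*c/61)
B(F, v) = 28 (B(F, v) = 29 - 1*1 = 29 - 1 = 28)
B(7, q(5)) + V(61, -49) = 28 + (-26/61 - 2/61*61) = 28 + (-26/61 - 2) = 28 - 148/61 = 1560/61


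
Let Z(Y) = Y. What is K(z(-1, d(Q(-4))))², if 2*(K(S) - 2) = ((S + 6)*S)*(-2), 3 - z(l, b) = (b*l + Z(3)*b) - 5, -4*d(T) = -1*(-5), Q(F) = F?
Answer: 469225/16 ≈ 29327.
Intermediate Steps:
d(T) = -5/4 (d(T) = -(-1)*(-5)/4 = -¼*5 = -5/4)
z(l, b) = 8 - 3*b - b*l (z(l, b) = 3 - ((b*l + 3*b) - 5) = 3 - ((3*b + b*l) - 5) = 3 - (-5 + 3*b + b*l) = 3 + (5 - 3*b - b*l) = 8 - 3*b - b*l)
K(S) = 2 - S*(6 + S) (K(S) = 2 + (((S + 6)*S)*(-2))/2 = 2 + (((6 + S)*S)*(-2))/2 = 2 + ((S*(6 + S))*(-2))/2 = 2 + (-2*S*(6 + S))/2 = 2 - S*(6 + S))
K(z(-1, d(Q(-4))))² = (2 - (8 - 3*(-5/4) - 1*(-5/4)*(-1))² - 6*(8 - 3*(-5/4) - 1*(-5/4)*(-1)))² = (2 - (8 + 15/4 - 5/4)² - 6*(8 + 15/4 - 5/4))² = (2 - (21/2)² - 6*21/2)² = (2 - 1*441/4 - 63)² = (2 - 441/4 - 63)² = (-685/4)² = 469225/16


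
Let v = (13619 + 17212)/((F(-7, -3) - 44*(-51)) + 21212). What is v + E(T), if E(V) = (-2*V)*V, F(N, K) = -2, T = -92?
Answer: -132332827/7818 ≈ -16927.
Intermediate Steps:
E(V) = -2*V²
v = 10277/7818 (v = (13619 + 17212)/((-2 - 44*(-51)) + 21212) = 30831/((-2 + 2244) + 21212) = 30831/(2242 + 21212) = 30831/23454 = 30831*(1/23454) = 10277/7818 ≈ 1.3145)
v + E(T) = 10277/7818 - 2*(-92)² = 10277/7818 - 2*8464 = 10277/7818 - 16928 = -132332827/7818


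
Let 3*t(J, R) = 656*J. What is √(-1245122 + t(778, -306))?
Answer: I*√9674994/3 ≈ 1036.8*I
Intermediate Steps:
t(J, R) = 656*J/3 (t(J, R) = (656*J)/3 = 656*J/3)
√(-1245122 + t(778, -306)) = √(-1245122 + (656/3)*778) = √(-1245122 + 510368/3) = √(-3224998/3) = I*√9674994/3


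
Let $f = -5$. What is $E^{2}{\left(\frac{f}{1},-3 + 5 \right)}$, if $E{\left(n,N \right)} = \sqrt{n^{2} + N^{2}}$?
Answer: $29$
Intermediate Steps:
$E{\left(n,N \right)} = \sqrt{N^{2} + n^{2}}$
$E^{2}{\left(\frac{f}{1},-3 + 5 \right)} = \left(\sqrt{\left(-3 + 5\right)^{2} + \left(- \frac{5}{1}\right)^{2}}\right)^{2} = \left(\sqrt{2^{2} + \left(\left(-5\right) 1\right)^{2}}\right)^{2} = \left(\sqrt{4 + \left(-5\right)^{2}}\right)^{2} = \left(\sqrt{4 + 25}\right)^{2} = \left(\sqrt{29}\right)^{2} = 29$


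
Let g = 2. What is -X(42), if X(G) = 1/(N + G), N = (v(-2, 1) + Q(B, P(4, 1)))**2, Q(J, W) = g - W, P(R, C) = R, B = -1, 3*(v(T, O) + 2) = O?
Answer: -9/499 ≈ -0.018036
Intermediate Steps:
v(T, O) = -2 + O/3
Q(J, W) = 2 - W
N = 121/9 (N = ((-2 + (1/3)*1) + (2 - 1*4))**2 = ((-2 + 1/3) + (2 - 4))**2 = (-5/3 - 2)**2 = (-11/3)**2 = 121/9 ≈ 13.444)
X(G) = 1/(121/9 + G)
-X(42) = -9/(121 + 9*42) = -9/(121 + 378) = -9/499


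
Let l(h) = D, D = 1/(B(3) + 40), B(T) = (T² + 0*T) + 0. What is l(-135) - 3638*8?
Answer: -1426095/49 ≈ -29104.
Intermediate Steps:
B(T) = T² (B(T) = (T² + 0) + 0 = T² + 0 = T²)
D = 1/49 (D = 1/(3² + 40) = 1/(9 + 40) = 1/49 ≈ 0.020408)
l(h) = 1/49
l(-135) - 3638*8 = 1/49 - 3638*8 = 1/49 - 1*29104 = 1/49 - 29104 = -1426095/49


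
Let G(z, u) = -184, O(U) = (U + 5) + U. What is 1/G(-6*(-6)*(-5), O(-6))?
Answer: -1/184 ≈ -0.0054348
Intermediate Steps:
O(U) = 5 + 2*U (O(U) = (5 + U) + U = 5 + 2*U)
1/G(-6*(-6)*(-5), O(-6)) = 1/(-184) = -1/184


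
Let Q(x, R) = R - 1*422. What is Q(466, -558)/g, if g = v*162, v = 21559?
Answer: -490/1746279 ≈ -0.00028060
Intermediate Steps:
Q(x, R) = -422 + R (Q(x, R) = R - 422 = -422 + R)
g = 3492558 (g = 21559*162 = 3492558)
Q(466, -558)/g = (-422 - 558)/3492558 = -980*1/3492558 = -490/1746279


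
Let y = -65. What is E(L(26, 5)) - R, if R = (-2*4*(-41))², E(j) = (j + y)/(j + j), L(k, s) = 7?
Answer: -753117/7 ≈ -1.0759e+5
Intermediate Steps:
E(j) = (-65 + j)/(2*j) (E(j) = (j - 65)/(j + j) = (-65 + j)/((2*j)) = (-65 + j)*(1/(2*j)) = (-65 + j)/(2*j))
R = 107584 (R = (-8*(-41))² = 328² = 107584)
E(L(26, 5)) - R = (½)*(-65 + 7)/7 - 1*107584 = (½)*(⅐)*(-58) - 107584 = -29/7 - 107584 = -753117/7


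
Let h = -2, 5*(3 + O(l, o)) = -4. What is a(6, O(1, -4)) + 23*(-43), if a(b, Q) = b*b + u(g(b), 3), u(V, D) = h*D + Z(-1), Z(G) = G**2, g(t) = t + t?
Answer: -958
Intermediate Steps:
O(l, o) = -19/5 (O(l, o) = -3 + (1/5)*(-4) = -3 - 4/5 = -19/5)
g(t) = 2*t
u(V, D) = 1 - 2*D (u(V, D) = -2*D + (-1)**2 = -2*D + 1 = 1 - 2*D)
a(b, Q) = -5 + b**2 (a(b, Q) = b*b + (1 - 2*3) = b**2 + (1 - 6) = b**2 - 5 = -5 + b**2)
a(6, O(1, -4)) + 23*(-43) = (-5 + 6**2) + 23*(-43) = (-5 + 36) - 989 = 31 - 989 = -958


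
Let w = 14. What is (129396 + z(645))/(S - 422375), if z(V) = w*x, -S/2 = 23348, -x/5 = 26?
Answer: -127576/469071 ≈ -0.27198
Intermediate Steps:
x = -130 (x = -5*26 = -130)
S = -46696 (S = -2*23348 = -46696)
z(V) = -1820 (z(V) = 14*(-130) = -1820)
(129396 + z(645))/(S - 422375) = (129396 - 1820)/(-46696 - 422375) = 127576/(-469071) = 127576*(-1/469071) = -127576/469071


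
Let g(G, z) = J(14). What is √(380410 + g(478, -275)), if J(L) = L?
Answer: 22*√786 ≈ 616.79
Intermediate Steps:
g(G, z) = 14
√(380410 + g(478, -275)) = √(380410 + 14) = √380424 = 22*√786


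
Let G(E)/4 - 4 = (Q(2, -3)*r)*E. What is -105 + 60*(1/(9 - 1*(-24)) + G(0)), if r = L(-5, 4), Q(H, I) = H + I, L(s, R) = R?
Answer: 9425/11 ≈ 856.82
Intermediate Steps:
r = 4
G(E) = 16 - 16*E (G(E) = 16 + 4*(((2 - 3)*4)*E) = 16 + 4*((-1*4)*E) = 16 + 4*(-4*E) = 16 - 16*E)
-105 + 60*(1/(9 - 1*(-24)) + G(0)) = -105 + 60*(1/(9 - 1*(-24)) + (16 - 16*0)) = -105 + 60*(1/(9 + 24) + (16 + 0)) = -105 + 60*(1/33 + 16) = -105 + 60*(529/33) = -105 + 10580/11 = 9425/11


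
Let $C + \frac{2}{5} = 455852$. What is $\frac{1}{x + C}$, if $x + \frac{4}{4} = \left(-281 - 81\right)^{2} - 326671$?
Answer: $\frac{5}{1301118} \approx 3.8428 \cdot 10^{-6}$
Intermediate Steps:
$C = \frac{2279258}{5}$ ($C = - \frac{2}{5} + 455852 = \frac{2279258}{5} \approx 4.5585 \cdot 10^{5}$)
$x = -195628$ ($x = -1 + \left(\left(-281 - 81\right)^{2} - 326671\right) = -1 - \left(326671 - \left(-362\right)^{2}\right) = -1 + \left(131044 - 326671\right) = -1 - 195627 = -195628$)
$\frac{1}{x + C} = \frac{1}{-195628 + \frac{2279258}{5}} = \frac{1}{\frac{1301118}{5}} = \frac{5}{1301118}$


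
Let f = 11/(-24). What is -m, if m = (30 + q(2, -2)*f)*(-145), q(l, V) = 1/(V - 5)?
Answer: 732395/168 ≈ 4359.5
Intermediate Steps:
q(l, V) = 1/(-5 + V)
f = -11/24 (f = 11*(-1/24) = -11/24 ≈ -0.45833)
m = -732395/168 (m = (30 - 11/24/(-5 - 2))*(-145) = (30 - 11/24/(-7))*(-145) = (30 - ⅐*(-11/24))*(-145) = (30 + 11/168)*(-145) = (5051/168)*(-145) = -732395/168 ≈ -4359.5)
-m = -1*(-732395/168) = 732395/168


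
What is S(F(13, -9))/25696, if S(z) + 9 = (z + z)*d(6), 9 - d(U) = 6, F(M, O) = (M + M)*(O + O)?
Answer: -2817/25696 ≈ -0.10963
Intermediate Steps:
F(M, O) = 4*M*O (F(M, O) = (2*M)*(2*O) = 4*M*O)
d(U) = 3 (d(U) = 9 - 1*6 = 9 - 6 = 3)
S(z) = -9 + 6*z (S(z) = -9 + (z + z)*3 = -9 + (2*z)*3 = -9 + 6*z)
S(F(13, -9))/25696 = (-9 + 6*(4*13*(-9)))/25696 = (-9 + 6*(-468))*(1/25696) = (-9 - 2808)*(1/25696) = -2817*1/25696 = -2817/25696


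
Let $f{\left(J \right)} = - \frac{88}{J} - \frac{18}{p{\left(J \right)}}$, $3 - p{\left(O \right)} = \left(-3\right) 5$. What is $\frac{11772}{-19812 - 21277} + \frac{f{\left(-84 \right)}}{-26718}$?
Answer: $- \frac{6605051305}{23054133942} \approx -0.2865$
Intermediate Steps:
$p{\left(O \right)} = 18$ ($p{\left(O \right)} = 3 - \left(-3\right) 5 = 3 - -15 = 3 + 15 = 18$)
$f{\left(J \right)} = -1 - \frac{88}{J}$ ($f{\left(J \right)} = - \frac{88}{J} - \frac{18}{18} = - \frac{88}{J} - 1 = -1 - \frac{88}{J}$)
$\frac{11772}{-19812 - 21277} + \frac{f{\left(-84 \right)}}{-26718} = \frac{11772}{-19812 - 21277} + \frac{\frac{1}{-84} \left(-88 - -84\right)}{-26718} = \frac{11772}{-41089} + - \frac{-88 + 84}{84} \left(- \frac{1}{26718}\right) = 11772 \left(- \frac{1}{41089}\right) + \left(- \frac{1}{84}\right) \left(-4\right) \left(- \frac{1}{26718}\right) = - \frac{11772}{41089} + \frac{1}{21} \left(- \frac{1}{26718}\right) = - \frac{11772}{41089} - \frac{1}{561078} = - \frac{6605051305}{23054133942}$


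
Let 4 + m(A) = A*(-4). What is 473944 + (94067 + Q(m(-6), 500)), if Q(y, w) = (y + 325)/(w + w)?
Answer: 113602269/200 ≈ 5.6801e+5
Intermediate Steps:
m(A) = -4 - 4*A (m(A) = -4 + A*(-4) = -4 - 4*A)
Q(y, w) = (325 + y)/(2*w) (Q(y, w) = (325 + y)/((2*w)) = (325 + y)*(1/(2*w)) = (325 + y)/(2*w))
473944 + (94067 + Q(m(-6), 500)) = 473944 + (94067 + (½)*(325 + (-4 - 4*(-6)))/500) = 473944 + (94067 + (½)*(1/500)*(325 + (-4 + 24))) = 473944 + (94067 + (½)*(1/500)*(325 + 20)) = 473944 + (94067 + (½)*(1/500)*345) = 473944 + (94067 + 69/200) = 473944 + 18813469/200 = 113602269/200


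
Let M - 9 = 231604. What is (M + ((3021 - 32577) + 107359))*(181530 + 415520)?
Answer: 184736822800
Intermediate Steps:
M = 231613 (M = 9 + 231604 = 231613)
(M + ((3021 - 32577) + 107359))*(181530 + 415520) = (231613 + ((3021 - 32577) + 107359))*(181530 + 415520) = (231613 + (-29556 + 107359))*597050 = (231613 + 77803)*597050 = 309416*597050 = 184736822800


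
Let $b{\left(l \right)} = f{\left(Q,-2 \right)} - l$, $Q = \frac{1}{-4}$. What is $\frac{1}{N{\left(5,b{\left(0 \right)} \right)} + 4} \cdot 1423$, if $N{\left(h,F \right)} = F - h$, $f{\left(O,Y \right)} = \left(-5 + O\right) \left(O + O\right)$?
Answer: $\frac{11384}{13} \approx 875.69$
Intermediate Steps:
$Q = - \frac{1}{4} \approx -0.25$
$f{\left(O,Y \right)} = 2 O \left(-5 + O\right)$ ($f{\left(O,Y \right)} = \left(-5 + O\right) 2 O = 2 O \left(-5 + O\right)$)
$b{\left(l \right)} = \frac{21}{8} - l$ ($b{\left(l \right)} = 2 \left(- \frac{1}{4}\right) \left(-5 - \frac{1}{4}\right) - l = 2 \left(- \frac{1}{4}\right) \left(- \frac{21}{4}\right) - l = \frac{21}{8} - l$)
$\frac{1}{N{\left(5,b{\left(0 \right)} \right)} + 4} \cdot 1423 = \frac{1}{\left(\left(\frac{21}{8} - 0\right) - 5\right) + 4} \cdot 1423 = \frac{1}{\left(\left(\frac{21}{8} + 0\right) - 5\right) + 4} \cdot 1423 = \frac{1}{\left(\frac{21}{8} - 5\right) + 4} \cdot 1423 = \frac{1}{- \frac{19}{8} + 4} \cdot 1423 = \frac{1}{\frac{13}{8}} \cdot 1423 = \frac{8}{13} \cdot 1423 = \frac{11384}{13}$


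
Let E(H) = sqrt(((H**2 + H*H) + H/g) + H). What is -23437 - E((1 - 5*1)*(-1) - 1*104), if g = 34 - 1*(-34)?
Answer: -23437 - 5*sqrt(230027)/17 ≈ -23578.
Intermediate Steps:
g = 68 (g = 34 + 34 = 68)
E(H) = sqrt(2*H**2 + 69*H/68) (E(H) = sqrt(((H**2 + H*H) + H/68) + H) = sqrt(((H**2 + H**2) + H*(1/68)) + H) = sqrt((2*H**2 + H/68) + H) = sqrt(2*H**2 + 69*H/68))
-23437 - E((1 - 5*1)*(-1) - 1*104) = -23437 - sqrt(17)*sqrt(((1 - 5*1)*(-1) - 1*104)*(69 + 136*((1 - 5*1)*(-1) - 1*104)))/34 = -23437 - sqrt(17)*sqrt(((1 - 5)*(-1) - 104)*(69 + 136*((1 - 5)*(-1) - 104)))/34 = -23437 - sqrt(17)*sqrt((-4*(-1) - 104)*(69 + 136*(-4*(-1) - 104)))/34 = -23437 - sqrt(17)*sqrt((4 - 104)*(69 + 136*(4 - 104)))/34 = -23437 - sqrt(17)*sqrt(-100*(69 + 136*(-100)))/34 = -23437 - sqrt(17)*sqrt(-100*(69 - 13600))/34 = -23437 - sqrt(17)*sqrt(-100*(-13531))/34 = -23437 - sqrt(17)*sqrt(1353100)/34 = -23437 - sqrt(17)*10*sqrt(13531)/34 = -23437 - 5*sqrt(230027)/17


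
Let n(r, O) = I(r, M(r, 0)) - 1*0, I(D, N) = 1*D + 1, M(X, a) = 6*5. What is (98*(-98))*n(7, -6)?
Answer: -76832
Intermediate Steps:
M(X, a) = 30
I(D, N) = 1 + D (I(D, N) = D + 1 = 1 + D)
n(r, O) = 1 + r (n(r, O) = (1 + r) - 1*0 = (1 + r) + 0 = 1 + r)
(98*(-98))*n(7, -6) = (98*(-98))*(1 + 7) = -9604*8 = -76832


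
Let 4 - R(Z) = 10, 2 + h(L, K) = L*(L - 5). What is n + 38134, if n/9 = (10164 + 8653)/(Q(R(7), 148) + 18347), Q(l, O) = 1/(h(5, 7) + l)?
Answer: 1866157558/48925 ≈ 38143.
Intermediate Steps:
h(L, K) = -2 + L*(-5 + L) (h(L, K) = -2 + L*(L - 5) = -2 + L*(-5 + L))
R(Z) = -6 (R(Z) = 4 - 1*10 = 4 - 10 = -6)
Q(l, O) = 1/(-2 + l) (Q(l, O) = 1/((-2 + 5² - 5*5) + l) = 1/((-2 + 25 - 25) + l) = 1/(-2 + l))
n = 451608/48925 (n = 9*((10164 + 8653)/(1/(-2 - 6) + 18347)) = 9*(18817/(1/(-8) + 18347)) = 9*(18817/(-⅛ + 18347)) = 9*(18817/(146775/8)) = 9*(18817*(8/146775)) = 9*(150536/146775) = 451608/48925 ≈ 9.2306)
n + 38134 = 451608/48925 + 38134 = 1866157558/48925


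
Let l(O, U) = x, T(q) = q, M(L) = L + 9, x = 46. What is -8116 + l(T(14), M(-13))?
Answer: -8070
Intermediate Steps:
M(L) = 9 + L
l(O, U) = 46
-8116 + l(T(14), M(-13)) = -8116 + 46 = -8070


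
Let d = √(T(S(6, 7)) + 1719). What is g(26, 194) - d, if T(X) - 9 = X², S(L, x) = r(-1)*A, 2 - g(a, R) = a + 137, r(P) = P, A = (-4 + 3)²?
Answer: -161 - √1729 ≈ -202.58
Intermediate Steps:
A = 1 (A = (-1)² = 1)
g(a, R) = -135 - a (g(a, R) = 2 - (a + 137) = 2 - (137 + a) = 2 + (-137 - a) = -135 - a)
S(L, x) = -1 (S(L, x) = -1*1 = -1)
T(X) = 9 + X²
d = √1729 (d = √((9 + (-1)²) + 1719) = √((9 + 1) + 1719) = √(10 + 1719) = √1729 ≈ 41.581)
g(26, 194) - d = (-135 - 1*26) - √1729 = (-135 - 26) - √1729 = -161 - √1729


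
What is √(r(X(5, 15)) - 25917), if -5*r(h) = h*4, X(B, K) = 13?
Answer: I*√648185/5 ≈ 161.02*I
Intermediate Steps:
r(h) = -4*h/5 (r(h) = -h*4/5 = -4*h/5)
√(r(X(5, 15)) - 25917) = √(-⅘*13 - 25917) = √(-52/5 - 25917) = √(-129637/5) = I*√648185/5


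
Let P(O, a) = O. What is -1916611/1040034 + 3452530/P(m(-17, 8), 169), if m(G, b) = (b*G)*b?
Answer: -52835792041/16640544 ≈ -3175.1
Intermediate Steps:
m(G, b) = G*b**2 (m(G, b) = (G*b)*b = G*b**2)
-1916611/1040034 + 3452530/P(m(-17, 8), 169) = -1916611/1040034 + 3452530/((-17*8**2)) = -1916611*1/1040034 + 3452530/((-17*64)) = -1916611/1040034 + 3452530/(-1088) = -1916611/1040034 + 3452530*(-1/1088) = -1916611/1040034 - 101545/32 = -52835792041/16640544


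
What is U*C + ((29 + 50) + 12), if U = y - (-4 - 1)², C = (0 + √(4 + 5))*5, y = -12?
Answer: -464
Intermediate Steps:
C = 15 (C = (0 + √9)*5 = (0 + 3)*5 = 3*5 = 15)
U = -37 (U = -12 - (-4 - 1)² = -12 - 1*(-5)² = -12 - 1*25 = -12 - 25 = -37)
U*C + ((29 + 50) + 12) = -37*15 + ((29 + 50) + 12) = -555 + (79 + 12) = -555 + 91 = -464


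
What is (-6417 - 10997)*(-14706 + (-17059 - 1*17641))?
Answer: 860356084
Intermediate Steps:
(-6417 - 10997)*(-14706 + (-17059 - 1*17641)) = -17414*(-14706 + (-17059 - 17641)) = -17414*(-14706 - 34700) = -17414*(-49406) = 860356084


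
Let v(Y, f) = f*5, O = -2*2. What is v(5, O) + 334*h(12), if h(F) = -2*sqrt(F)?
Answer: -20 - 1336*sqrt(3) ≈ -2334.0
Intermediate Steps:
O = -4
v(Y, f) = 5*f
v(5, O) + 334*h(12) = 5*(-4) + 334*(-4*sqrt(3)) = -20 + 334*(-4*sqrt(3)) = -20 - 1336*sqrt(3)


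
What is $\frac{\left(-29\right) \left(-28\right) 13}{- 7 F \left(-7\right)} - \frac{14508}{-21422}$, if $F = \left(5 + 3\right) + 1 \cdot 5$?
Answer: $\frac{1293254}{74977} \approx 17.249$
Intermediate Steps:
$F = 13$ ($F = 8 + 5 = 13$)
$\frac{\left(-29\right) \left(-28\right) 13}{- 7 F \left(-7\right)} - \frac{14508}{-21422} = \frac{\left(-29\right) \left(-28\right) 13}{\left(-7\right) 13 \left(-7\right)} - \frac{14508}{-21422} = \frac{812 \cdot 13}{\left(-91\right) \left(-7\right)} - - \frac{7254}{10711} = \frac{10556}{637} + \frac{7254}{10711} = 10556 \cdot \frac{1}{637} + \frac{7254}{10711} = \frac{116}{7} + \frac{7254}{10711} = \frac{1293254}{74977}$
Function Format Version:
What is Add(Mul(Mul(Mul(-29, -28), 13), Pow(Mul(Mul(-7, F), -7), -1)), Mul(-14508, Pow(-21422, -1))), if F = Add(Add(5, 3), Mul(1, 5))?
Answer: Rational(1293254, 74977) ≈ 17.249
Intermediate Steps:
F = 13 (F = Add(8, 5) = 13)
Add(Mul(Mul(Mul(-29, -28), 13), Pow(Mul(Mul(-7, F), -7), -1)), Mul(-14508, Pow(-21422, -1))) = Add(Mul(Mul(Mul(-29, -28), 13), Pow(Mul(Mul(-7, 13), -7), -1)), Mul(-14508, Pow(-21422, -1))) = Add(Mul(Mul(812, 13), Pow(Mul(-91, -7), -1)), Mul(-14508, Rational(-1, 21422))) = Add(Mul(10556, Pow(637, -1)), Rational(7254, 10711)) = Add(Mul(10556, Rational(1, 637)), Rational(7254, 10711)) = Add(Rational(116, 7), Rational(7254, 10711)) = Rational(1293254, 74977)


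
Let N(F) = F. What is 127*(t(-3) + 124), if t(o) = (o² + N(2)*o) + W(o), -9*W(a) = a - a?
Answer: 16129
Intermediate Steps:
W(a) = 0 (W(a) = -(a - a)/9 = -⅑*0 = 0)
t(o) = o² + 2*o (t(o) = (o² + 2*o) + 0 = o² + 2*o)
127*(t(-3) + 124) = 127*(-3*(2 - 3) + 124) = 127*(-3*(-1) + 124) = 127*(3 + 124) = 127*127 = 16129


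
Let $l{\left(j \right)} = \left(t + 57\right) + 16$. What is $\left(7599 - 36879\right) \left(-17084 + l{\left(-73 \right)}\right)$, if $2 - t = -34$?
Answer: $497028000$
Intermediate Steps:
$t = 36$ ($t = 2 - -34 = 2 + 34 = 36$)
$l{\left(j \right)} = 109$ ($l{\left(j \right)} = \left(36 + 57\right) + 16 = 93 + 16 = 109$)
$\left(7599 - 36879\right) \left(-17084 + l{\left(-73 \right)}\right) = \left(7599 - 36879\right) \left(-17084 + 109\right) = \left(-29280\right) \left(-16975\right) = 497028000$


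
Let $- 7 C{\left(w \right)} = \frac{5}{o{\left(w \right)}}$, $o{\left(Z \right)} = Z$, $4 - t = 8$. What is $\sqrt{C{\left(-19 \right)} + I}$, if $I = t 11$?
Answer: $\frac{i \sqrt{777651}}{133} \approx 6.6304 i$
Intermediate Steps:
$t = -4$ ($t = 4 - 8 = -4$)
$I = -44$ ($I = \left(-4\right) 11 = -44$)
$C{\left(w \right)} = - \frac{5}{7 w}$ ($C{\left(w \right)} = - \frac{5 \frac{1}{w}}{7} = - \frac{5}{7 w}$)
$\sqrt{C{\left(-19 \right)} + I} = \sqrt{- \frac{5}{7 \left(-19\right)} - 44} = \sqrt{\left(- \frac{5}{7}\right) \left(- \frac{1}{19}\right) - 44} = \sqrt{\frac{5}{133} - 44} = \sqrt{- \frac{5847}{133}} = \frac{i \sqrt{777651}}{133}$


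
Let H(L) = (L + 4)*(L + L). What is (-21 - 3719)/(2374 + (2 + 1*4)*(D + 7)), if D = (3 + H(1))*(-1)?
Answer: -1870/1169 ≈ -1.5997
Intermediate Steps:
H(L) = 2*L*(4 + L) (H(L) = (4 + L)*(2*L) = 2*L*(4 + L))
D = -13 (D = (3 + 2*1*(4 + 1))*(-1) = (3 + 2*1*5)*(-1) = (3 + 10)*(-1) = 13*(-1) = -13)
(-21 - 3719)/(2374 + (2 + 1*4)*(D + 7)) = (-21 - 3719)/(2374 + (2 + 1*4)*(-13 + 7)) = -3740/(2374 + (2 + 4)*(-6)) = -3740/(2374 + 6*(-6)) = -3740/(2374 - 36) = -3740/2338 = -3740*1/2338 = -1870/1169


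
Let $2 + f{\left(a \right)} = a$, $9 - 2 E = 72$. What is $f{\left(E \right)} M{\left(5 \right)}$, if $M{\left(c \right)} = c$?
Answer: $- \frac{335}{2} \approx -167.5$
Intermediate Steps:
$E = - \frac{63}{2}$ ($E = \frac{9}{2} - 36 = - \frac{63}{2} \approx -31.5$)
$f{\left(a \right)} = -2 + a$
$f{\left(E \right)} M{\left(5 \right)} = \left(-2 - \frac{63}{2}\right) 5 = \left(- \frac{67}{2}\right) 5 = - \frac{335}{2}$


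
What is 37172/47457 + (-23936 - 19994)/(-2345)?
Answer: 434390870/22257333 ≈ 19.517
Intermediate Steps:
37172/47457 + (-23936 - 19994)/(-2345) = 37172*(1/47457) - 43930*(-1/2345) = 37172/47457 + 8786/469 = 434390870/22257333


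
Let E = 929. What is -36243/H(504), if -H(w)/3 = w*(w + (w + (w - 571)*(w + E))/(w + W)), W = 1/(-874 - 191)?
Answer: 2161528493/28360345608 ≈ 0.076217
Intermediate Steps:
W = -1/1065 (W = 1/(-1065) = -1/1065 ≈ -0.00093897)
H(w) = -3*w*(w + (w + (-571 + w)*(929 + w))/(-1/1065 + w)) (H(w) = -3*w*(w + (w + (w - 571)*(w + 929))/(w - 1/1065)) = -3*w*(w + (w + (-571 + w)*(929 + w))/(-1/1065 + w)))
-36243/H(504) = -36243*(-1 + 1065*504)/(1512*(564938835 - 382334*504 - 2130*504²)) = -36243*(-1 + 536760)/(1512*(564938835 - 192696336 - 2130*254016)) = -36243*536759/(1512*(564938835 - 192696336 - 541054080)) = -36243/(3*504*(1/536759)*(-168811581)) = -36243/(-255243110472/536759) = -36243*(-536759/255243110472) = 2161528493/28360345608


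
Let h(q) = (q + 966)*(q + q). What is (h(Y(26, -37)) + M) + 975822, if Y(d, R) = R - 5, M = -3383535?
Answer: -2485329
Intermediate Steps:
Y(d, R) = -5 + R
h(q) = 2*q*(966 + q) (h(q) = (966 + q)*(2*q) = 2*q*(966 + q))
(h(Y(26, -37)) + M) + 975822 = (2*(-5 - 37)*(966 + (-5 - 37)) - 3383535) + 975822 = (2*(-42)*(966 - 42) - 3383535) + 975822 = (2*(-42)*924 - 3383535) + 975822 = (-77616 - 3383535) + 975822 = -3461151 + 975822 = -2485329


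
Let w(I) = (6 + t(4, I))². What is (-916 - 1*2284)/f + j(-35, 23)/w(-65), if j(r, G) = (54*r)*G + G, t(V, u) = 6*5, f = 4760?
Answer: -5273873/154224 ≈ -34.196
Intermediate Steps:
t(V, u) = 30
w(I) = 1296 (w(I) = (6 + 30)² = 36² = 1296)
j(r, G) = G + 54*G*r (j(r, G) = 54*G*r + G = G + 54*G*r)
(-916 - 1*2284)/f + j(-35, 23)/w(-65) = (-916 - 1*2284)/4760 + (23*(1 + 54*(-35)))/1296 = (-916 - 2284)*(1/4760) + (23*(1 - 1890))*(1/1296) = -3200*1/4760 + (23*(-1889))*(1/1296) = -80/119 - 43447*1/1296 = -80/119 - 43447/1296 = -5273873/154224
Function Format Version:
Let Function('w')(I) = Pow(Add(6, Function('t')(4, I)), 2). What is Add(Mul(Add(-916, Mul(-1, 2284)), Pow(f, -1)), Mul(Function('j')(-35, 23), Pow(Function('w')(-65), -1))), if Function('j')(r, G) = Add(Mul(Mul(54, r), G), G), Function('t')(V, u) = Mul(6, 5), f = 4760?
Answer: Rational(-5273873, 154224) ≈ -34.196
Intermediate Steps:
Function('t')(V, u) = 30
Function('w')(I) = 1296 (Function('w')(I) = Pow(Add(6, 30), 2) = Pow(36, 2) = 1296)
Function('j')(r, G) = Add(G, Mul(54, G, r)) (Function('j')(r, G) = Add(Mul(54, G, r), G) = Add(G, Mul(54, G, r)))
Add(Mul(Add(-916, Mul(-1, 2284)), Pow(f, -1)), Mul(Function('j')(-35, 23), Pow(Function('w')(-65), -1))) = Add(Mul(Add(-916, Mul(-1, 2284)), Pow(4760, -1)), Mul(Mul(23, Add(1, Mul(54, -35))), Pow(1296, -1))) = Add(Mul(Add(-916, -2284), Rational(1, 4760)), Mul(Mul(23, Add(1, -1890)), Rational(1, 1296))) = Add(Mul(-3200, Rational(1, 4760)), Mul(Mul(23, -1889), Rational(1, 1296))) = Add(Rational(-80, 119), Mul(-43447, Rational(1, 1296))) = Add(Rational(-80, 119), Rational(-43447, 1296)) = Rational(-5273873, 154224)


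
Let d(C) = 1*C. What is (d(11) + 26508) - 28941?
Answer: -2422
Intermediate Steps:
d(C) = C
(d(11) + 26508) - 28941 = (11 + 26508) - 28941 = 26519 - 28941 = -2422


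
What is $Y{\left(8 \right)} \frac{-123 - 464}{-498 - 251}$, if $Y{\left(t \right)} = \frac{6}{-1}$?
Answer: $- \frac{3522}{749} \approx -4.7023$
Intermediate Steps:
$Y{\left(t \right)} = -6$ ($Y{\left(t \right)} = 6 \left(-1\right) = -6$)
$Y{\left(8 \right)} \frac{-123 - 464}{-498 - 251} = - 6 \frac{-123 - 464}{-498 - 251} = - 6 \left(- \frac{587}{-749}\right) = - 6 \left(\left(-587\right) \left(- \frac{1}{749}\right)\right) = \left(-6\right) \frac{587}{749} = - \frac{3522}{749}$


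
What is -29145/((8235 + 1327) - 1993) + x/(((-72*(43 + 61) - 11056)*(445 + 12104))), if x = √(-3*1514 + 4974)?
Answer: -335/87 - √3/19392388 ≈ -3.8506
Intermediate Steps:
x = 12*√3 (x = √(-4542 + 4974) = √432 = 12*√3 ≈ 20.785)
-29145/((8235 + 1327) - 1993) + x/(((-72*(43 + 61) - 11056)*(445 + 12104))) = -29145/((8235 + 1327) - 1993) + (12*√3)/(((-72*(43 + 61) - 11056)*(445 + 12104))) = -29145/(9562 - 1993) + (12*√3)/(((-72*104 - 11056)*12549)) = -29145/7569 + (12*√3)/(((-7488 - 11056)*12549)) = -29145*1/7569 + (12*√3)/((-18544*12549)) = -335/87 + (12*√3)/(-232708656) = -335/87 + (12*√3)*(-1/232708656) = -335/87 - √3/19392388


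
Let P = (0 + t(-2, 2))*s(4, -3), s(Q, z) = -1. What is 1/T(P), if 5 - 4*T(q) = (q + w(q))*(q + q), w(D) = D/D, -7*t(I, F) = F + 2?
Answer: 196/157 ≈ 1.2484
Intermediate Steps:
t(I, F) = -2/7 - F/7 (t(I, F) = -(F + 2)/7 = -(2 + F)/7 = -2/7 - F/7)
w(D) = 1
P = 4/7 (P = (0 + (-2/7 - 1/7*2))*(-1) = (0 + (-2/7 - 2/7))*(-1) = (0 - 4/7)*(-1) = -4/7*(-1) = 4/7 ≈ 0.57143)
T(q) = 5/4 - q*(1 + q)/2 (T(q) = 5/4 - (q + 1)*(q + q)/4 = 5/4 - (1 + q)*2*q/4 = 5/4 - q*(1 + q)/2)
1/T(P) = 1/(5/4 - 1/2*4/7 - (4/7)**2/2) = 1/(5/4 - 2/7 - 1/2*16/49) = 1/(5/4 - 2/7 - 8/49) = 1/(157/196) = 196/157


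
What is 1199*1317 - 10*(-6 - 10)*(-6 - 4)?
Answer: 1577483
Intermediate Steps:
1199*1317 - 10*(-6 - 10)*(-6 - 4) = 1579083 - (-160)*(-10) = 1579083 - 10*160 = 1579083 - 1600 = 1577483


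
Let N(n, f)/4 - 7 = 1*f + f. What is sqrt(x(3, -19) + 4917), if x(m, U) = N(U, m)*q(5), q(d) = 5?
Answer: sqrt(5177) ≈ 71.951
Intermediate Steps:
N(n, f) = 28 + 8*f (N(n, f) = 28 + 4*(1*f + f) = 28 + 4*(f + f) = 28 + 4*(2*f) = 28 + 8*f)
x(m, U) = 140 + 40*m (x(m, U) = (28 + 8*m)*5 = 140 + 40*m)
sqrt(x(3, -19) + 4917) = sqrt((140 + 40*3) + 4917) = sqrt((140 + 120) + 4917) = sqrt(260 + 4917) = sqrt(5177)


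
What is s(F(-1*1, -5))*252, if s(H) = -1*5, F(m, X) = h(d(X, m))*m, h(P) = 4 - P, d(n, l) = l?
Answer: -1260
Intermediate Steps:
F(m, X) = m*(4 - m) (F(m, X) = (4 - m)*m = m*(4 - m))
s(H) = -5
s(F(-1*1, -5))*252 = -5*252 = -1260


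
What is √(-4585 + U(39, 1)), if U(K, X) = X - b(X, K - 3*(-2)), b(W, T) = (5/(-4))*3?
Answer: I*√18321/2 ≈ 67.677*I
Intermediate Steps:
b(W, T) = -15/4 (b(W, T) = (5*(-¼))*3 = -5/4*3 = -15/4)
U(K, X) = 15/4 + X (U(K, X) = X - 1*(-15/4) = X + 15/4 = 15/4 + X)
√(-4585 + U(39, 1)) = √(-4585 + (15/4 + 1)) = √(-4585 + 19/4) = √(-18321/4) = I*√18321/2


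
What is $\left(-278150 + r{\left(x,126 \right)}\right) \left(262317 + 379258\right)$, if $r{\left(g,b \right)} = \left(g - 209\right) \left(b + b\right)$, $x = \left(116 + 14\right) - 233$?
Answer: $-228897279050$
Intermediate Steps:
$x = -103$ ($x = 130 - 233 = -103$)
$r{\left(g,b \right)} = 2 b \left(-209 + g\right)$ ($r{\left(g,b \right)} = \left(-209 + g\right) 2 b = 2 b \left(-209 + g\right)$)
$\left(-278150 + r{\left(x,126 \right)}\right) \left(262317 + 379258\right) = \left(-278150 + 2 \cdot 126 \left(-209 - 103\right)\right) \left(262317 + 379258\right) = \left(-278150 + 2 \cdot 126 \left(-312\right)\right) 641575 = \left(-278150 - 78624\right) 641575 = \left(-356774\right) 641575 = -228897279050$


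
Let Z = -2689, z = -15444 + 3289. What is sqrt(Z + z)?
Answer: 2*I*sqrt(3711) ≈ 121.84*I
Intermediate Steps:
z = -12155
sqrt(Z + z) = sqrt(-2689 - 12155) = sqrt(-14844) = 2*I*sqrt(3711)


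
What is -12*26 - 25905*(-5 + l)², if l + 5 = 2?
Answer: -1658232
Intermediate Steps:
l = -3 (l = -5 + 2 = -3)
-12*26 - 25905*(-5 + l)² = -12*26 - 25905*(-5 - 3)² = -312 - 25905*(-8)² = -312 - 25905*64 = -312 - 471*3520 = -312 - 1657920 = -1658232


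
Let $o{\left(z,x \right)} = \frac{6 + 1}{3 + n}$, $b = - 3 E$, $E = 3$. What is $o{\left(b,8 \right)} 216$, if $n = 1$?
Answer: $378$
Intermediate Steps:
$b = -9$ ($b = \left(-3\right) 3 = -9$)
$o{\left(z,x \right)} = \frac{7}{4}$ ($o{\left(z,x \right)} = \frac{6 + 1}{3 + 1} = \frac{7}{4}$)
$o{\left(b,8 \right)} 216 = \frac{7}{4} \cdot 216 = 378$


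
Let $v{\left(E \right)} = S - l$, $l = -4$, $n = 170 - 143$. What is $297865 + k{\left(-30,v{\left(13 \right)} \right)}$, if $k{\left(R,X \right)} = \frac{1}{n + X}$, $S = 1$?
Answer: $\frac{9531681}{32} \approx 2.9787 \cdot 10^{5}$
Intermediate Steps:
$n = 27$
$v{\left(E \right)} = 5$ ($v{\left(E \right)} = 1 - -4 = 1 + 4 = 5$)
$k{\left(R,X \right)} = \frac{1}{27 + X}$
$297865 + k{\left(-30,v{\left(13 \right)} \right)} = 297865 + \frac{1}{27 + 5} = 297865 + \frac{1}{32} = \frac{9531681}{32}$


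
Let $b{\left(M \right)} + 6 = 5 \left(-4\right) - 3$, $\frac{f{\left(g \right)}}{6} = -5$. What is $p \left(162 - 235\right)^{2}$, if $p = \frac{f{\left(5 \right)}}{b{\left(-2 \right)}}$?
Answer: $\frac{159870}{29} \approx 5512.8$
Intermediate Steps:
$f{\left(g \right)} = -30$ ($f{\left(g \right)} = 6 \left(-5\right) = -30$)
$b{\left(M \right)} = -29$ ($b{\left(M \right)} = -6 + \left(5 \left(-4\right) - 3\right) = -6 - 23 = -29$)
$p = \frac{30}{29}$ ($p = - \frac{30}{-29} = \left(-30\right) \left(- \frac{1}{29}\right) = \frac{30}{29} \approx 1.0345$)
$p \left(162 - 235\right)^{2} = \frac{30 \left(162 - 235\right)^{2}}{29} = \frac{30 \left(-73\right)^{2}}{29} = \frac{30}{29} \cdot 5329 = \frac{159870}{29}$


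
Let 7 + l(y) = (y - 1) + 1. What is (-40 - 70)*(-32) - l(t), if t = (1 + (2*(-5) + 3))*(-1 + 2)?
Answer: 3533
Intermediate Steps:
t = -6 (t = (1 + (-10 + 3))*1 = (1 - 7)*1 = -6*1 = -6)
l(y) = -7 + y (l(y) = -7 + ((y - 1) + 1) = -7 + ((-1 + y) + 1) = -7 + y)
(-40 - 70)*(-32) - l(t) = (-40 - 70)*(-32) - (-7 - 6) = -110*(-32) - 1*(-13) = 3520 + 13 = 3533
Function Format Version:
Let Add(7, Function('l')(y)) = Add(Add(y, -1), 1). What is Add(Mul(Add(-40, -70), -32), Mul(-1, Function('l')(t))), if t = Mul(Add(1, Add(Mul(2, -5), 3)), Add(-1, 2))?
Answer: 3533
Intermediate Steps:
t = -6 (t = Mul(Add(1, Add(-10, 3)), 1) = Mul(Add(1, -7), 1) = Mul(-6, 1) = -6)
Function('l')(y) = Add(-7, y) (Function('l')(y) = Add(-7, Add(Add(y, -1), 1)) = Add(-7, Add(Add(-1, y), 1)) = Add(-7, y))
Add(Mul(Add(-40, -70), -32), Mul(-1, Function('l')(t))) = Add(Mul(Add(-40, -70), -32), Mul(-1, Add(-7, -6))) = Add(Mul(-110, -32), Mul(-1, -13)) = Add(3520, 13) = 3533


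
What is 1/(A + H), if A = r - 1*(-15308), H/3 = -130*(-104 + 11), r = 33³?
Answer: 1/87515 ≈ 1.1427e-5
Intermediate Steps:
r = 35937
H = 36270 (H = 3*(-130*(-104 + 11)) = 3*(-130*(-93)) = 3*12090 = 36270)
A = 51245 (A = 35937 - 1*(-15308) = 35937 + 15308 = 51245)
1/(A + H) = 1/(51245 + 36270) = 1/87515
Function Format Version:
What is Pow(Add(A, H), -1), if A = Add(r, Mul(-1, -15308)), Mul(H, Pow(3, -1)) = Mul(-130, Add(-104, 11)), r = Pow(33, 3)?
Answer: Rational(1, 87515) ≈ 1.1427e-5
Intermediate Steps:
r = 35937
H = 36270 (H = Mul(3, Mul(-130, Add(-104, 11))) = Mul(3, Mul(-130, -93)) = Mul(3, 12090) = 36270)
A = 51245 (A = Add(35937, Mul(-1, -15308)) = Add(35937, 15308) = 51245)
Pow(Add(A, H), -1) = Pow(Add(51245, 36270), -1) = Pow(87515, -1) = Rational(1, 87515)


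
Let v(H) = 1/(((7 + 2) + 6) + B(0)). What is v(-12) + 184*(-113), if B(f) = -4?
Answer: -228711/11 ≈ -20792.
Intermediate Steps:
v(H) = 1/11 (v(H) = 1/(((7 + 2) + 6) - 4) = 1/((9 + 6) - 4) = 1/(15 - 4) = 1/11)
v(-12) + 184*(-113) = 1/11 + 184*(-113) = 1/11 - 20792 = -228711/11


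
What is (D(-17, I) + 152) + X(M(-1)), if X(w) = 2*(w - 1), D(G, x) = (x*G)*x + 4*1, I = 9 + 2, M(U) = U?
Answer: -1905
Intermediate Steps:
I = 11
D(G, x) = 4 + G*x² (D(G, x) = (G*x)*x + 4 = G*x² + 4 = 4 + G*x²)
X(w) = -2 + 2*w (X(w) = 2*(-1 + w) = -2 + 2*w)
(D(-17, I) + 152) + X(M(-1)) = ((4 - 17*11²) + 152) + (-2 + 2*(-1)) = ((4 - 17*121) + 152) + (-2 - 2) = ((4 - 2057) + 152) - 4 = (-2053 + 152) - 4 = -1901 - 4 = -1905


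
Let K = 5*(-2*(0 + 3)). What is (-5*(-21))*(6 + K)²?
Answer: 60480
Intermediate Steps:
K = -30 (K = 5*(-2*3) = 5*(-6) = -30)
(-5*(-21))*(6 + K)² = (-5*(-21))*(6 - 30)² = 105*(-24)² = 105*576 = 60480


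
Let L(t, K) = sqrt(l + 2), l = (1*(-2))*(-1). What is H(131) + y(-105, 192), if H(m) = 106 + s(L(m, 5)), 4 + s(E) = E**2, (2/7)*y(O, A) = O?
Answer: -523/2 ≈ -261.50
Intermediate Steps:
l = 2 (l = -2*(-1) = 2)
y(O, A) = 7*O/2
L(t, K) = 2 (L(t, K) = sqrt(2 + 2) = sqrt(4) = 2)
s(E) = -4 + E**2
H(m) = 106 (H(m) = 106 + (-4 + 2**2) = 106 + (-4 + 4) = 106 + 0 = 106)
H(131) + y(-105, 192) = 106 + (7/2)*(-105) = 106 - 735/2 = -523/2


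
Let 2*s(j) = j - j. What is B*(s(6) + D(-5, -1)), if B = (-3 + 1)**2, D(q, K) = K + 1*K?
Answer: -8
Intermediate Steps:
s(j) = 0 (s(j) = (j - j)/2 = (1/2)*0 = 0)
D(q, K) = 2*K (D(q, K) = K + K = 2*K)
B = 4 (B = (-2)**2 = 4)
B*(s(6) + D(-5, -1)) = 4*(0 + 2*(-1)) = 4*(0 - 2) = 4*(-2) = -8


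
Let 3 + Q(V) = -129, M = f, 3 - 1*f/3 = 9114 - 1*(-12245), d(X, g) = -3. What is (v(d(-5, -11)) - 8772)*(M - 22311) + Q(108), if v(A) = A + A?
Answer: 758234730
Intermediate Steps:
f = -64068 (f = 9 - 3*(9114 - 1*(-12245)) = 9 - 3*(9114 + 12245) = 9 - 3*21359 = 9 - 64077 = -64068)
M = -64068
v(A) = 2*A
Q(V) = -132 (Q(V) = -3 - 129 = -132)
(v(d(-5, -11)) - 8772)*(M - 22311) + Q(108) = (2*(-3) - 8772)*(-64068 - 22311) - 132 = (-6 - 8772)*(-86379) - 132 = -8778*(-86379) - 132 = 758234862 - 132 = 758234730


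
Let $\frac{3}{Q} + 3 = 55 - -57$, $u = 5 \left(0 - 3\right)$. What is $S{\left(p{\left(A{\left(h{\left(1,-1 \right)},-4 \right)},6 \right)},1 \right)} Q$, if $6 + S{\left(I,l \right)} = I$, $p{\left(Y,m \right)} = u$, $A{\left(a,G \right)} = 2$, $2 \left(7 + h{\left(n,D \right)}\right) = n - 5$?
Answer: $- \frac{63}{109} \approx -0.57798$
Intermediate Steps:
$u = -15$ ($u = 5 \left(-3\right) = -15$)
$h{\left(n,D \right)} = - \frac{19}{2} + \frac{n}{2}$ ($h{\left(n,D \right)} = -7 + \frac{n - 5}{2} = -7 + \frac{-5 + n}{2} = -7 + \left(- \frac{5}{2} + \frac{n}{2}\right) = - \frac{19}{2} + \frac{n}{2}$)
$p{\left(Y,m \right)} = -15$
$S{\left(I,l \right)} = -6 + I$
$Q = \frac{3}{109}$ ($Q = \frac{3}{-3 + \left(55 - -57\right)} = \frac{3}{-3 + \left(55 + 57\right)} = \frac{3}{-3 + 112} = \frac{3}{109} \approx 0.027523$)
$S{\left(p{\left(A{\left(h{\left(1,-1 \right)},-4 \right)},6 \right)},1 \right)} Q = \left(-6 - 15\right) \frac{3}{109} = \left(-21\right) \frac{3}{109} = - \frac{63}{109}$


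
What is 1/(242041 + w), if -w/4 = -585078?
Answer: 1/2582353 ≈ 3.8724e-7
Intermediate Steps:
w = 2340312 (w = -4*(-585078) = 2340312)
1/(242041 + w) = 1/(242041 + 2340312) = 1/2582353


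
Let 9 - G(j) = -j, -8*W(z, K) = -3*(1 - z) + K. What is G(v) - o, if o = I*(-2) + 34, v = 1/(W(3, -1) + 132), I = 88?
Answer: 158709/1051 ≈ 151.01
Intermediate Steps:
W(z, K) = 3/8 - 3*z/8 - K/8 (W(z, K) = -(-3*(1 - z) + K)/8 = -((-3 + 3*z) + K)/8 = -(-3 + K + 3*z)/8 = 3/8 - 3*z/8 - K/8)
v = 8/1051 (v = 1/((3/8 - 3/8*3 - 1/8*(-1)) + 132) = 1/((3/8 - 9/8 + 1/8) + 132) = 1/(-5/8 + 132) = 1/(1051/8) = 8/1051 ≈ 0.0076118)
o = -142 (o = 88*(-2) + 34 = -176 + 34 = -142)
G(j) = 9 + j (G(j) = 9 - (-1)*j = 9 + j)
G(v) - o = (9 + 8/1051) - 1*(-142) = 9467/1051 + 142 = 158709/1051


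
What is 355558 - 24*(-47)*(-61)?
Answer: 286750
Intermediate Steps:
355558 - 24*(-47)*(-61) = 355558 - (-1128)*(-61) = 355558 - 1*68808 = 355558 - 68808 = 286750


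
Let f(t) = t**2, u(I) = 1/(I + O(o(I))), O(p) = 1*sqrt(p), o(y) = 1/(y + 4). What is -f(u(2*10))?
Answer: -144/(240 + sqrt(6))**2 ≈ -0.0024497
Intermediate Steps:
o(y) = 1/(4 + y)
O(p) = sqrt(p)
u(I) = 1/(I + sqrt(1/(4 + I)))
-f(u(2*10)) = -(1/(2*10 + sqrt(1/(4 + 2*10))))**2 = -(1/(20 + sqrt(1/(4 + 20))))**2 = -(1/(20 + sqrt(1/24)))**2 = -(1/(20 + sqrt(6)/12))**2 = -1/(20 + sqrt(6)/12)**2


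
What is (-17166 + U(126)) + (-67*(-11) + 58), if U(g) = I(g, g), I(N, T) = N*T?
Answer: -495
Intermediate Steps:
U(g) = g**2 (U(g) = g*g = g**2)
(-17166 + U(126)) + (-67*(-11) + 58) = (-17166 + 126**2) + (-67*(-11) + 58) = (-17166 + 15876) + (737 + 58) = -1290 + 795 = -495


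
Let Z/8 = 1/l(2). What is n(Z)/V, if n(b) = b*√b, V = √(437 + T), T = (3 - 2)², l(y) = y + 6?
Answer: √438/438 ≈ 0.047782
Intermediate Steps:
l(y) = 6 + y
T = 1 (T = 1² = 1)
V = √438 (V = √(437 + 1) = √438 ≈ 20.928)
Z = 1 (Z = 8/(6 + 2) = 8/8 = 8*(⅛) = 1)
n(b) = b^(3/2)
n(Z)/V = 1^(3/2)/(√438) = 1*(√438/438) = √438/438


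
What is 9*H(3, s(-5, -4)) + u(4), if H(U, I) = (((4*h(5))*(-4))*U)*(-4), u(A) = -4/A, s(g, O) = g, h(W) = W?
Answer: 8639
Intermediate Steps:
H(U, I) = 320*U (H(U, I) = (((4*5)*(-4))*U)*(-4) = ((20*(-4))*U)*(-4) = -80*U*(-4) = 320*U)
9*H(3, s(-5, -4)) + u(4) = 9*(320*3) - 4/4 = 9*960 - 4*1/4 = 8640 - 1 = 8639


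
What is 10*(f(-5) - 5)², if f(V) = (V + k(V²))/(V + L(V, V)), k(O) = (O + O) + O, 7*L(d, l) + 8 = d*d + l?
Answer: 3660250/529 ≈ 6919.2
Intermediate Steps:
L(d, l) = -8/7 + l/7 + d²/7 (L(d, l) = -8/7 + (d*d + l)/7 = -8/7 + (d² + l)/7 = -8/7 + (l + d²)/7 = -8/7 + (l/7 + d²/7) = -8/7 + l/7 + d²/7)
k(O) = 3*O (k(O) = 2*O + O = 3*O)
f(V) = (V + 3*V²)/(-8/7 + V²/7 + 8*V/7) (f(V) = (V + 3*V²)/(V + (-8/7 + V/7 + V²/7)) = (V + 3*V²)/(-8/7 + V²/7 + 8*V/7))
10*(f(-5) - 5)² = 10*(7*(-5)*(1 + 3*(-5))/(-8 + (-5)² + 8*(-5)) - 5)² = 10*(7*(-5)*(1 - 15)/(-8 + 25 - 40) - 5)² = 10*(7*(-5)*(-14)/(-23) - 5)² = 10*(7*(-5)*(-1/23)*(-14) - 5)² = 10*(-490/23 - 5)² = 10*(-605/23)² = 10*(366025/529) = 3660250/529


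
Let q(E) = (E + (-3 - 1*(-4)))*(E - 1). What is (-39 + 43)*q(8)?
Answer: 252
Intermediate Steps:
q(E) = (1 + E)*(-1 + E) (q(E) = (E + (-3 + 4))*(-1 + E) = (E + 1)*(-1 + E) = (1 + E)*(-1 + E))
(-39 + 43)*q(8) = (-39 + 43)*(-1 + 8²) = 4*(-1 + 64) = 4*63 = 252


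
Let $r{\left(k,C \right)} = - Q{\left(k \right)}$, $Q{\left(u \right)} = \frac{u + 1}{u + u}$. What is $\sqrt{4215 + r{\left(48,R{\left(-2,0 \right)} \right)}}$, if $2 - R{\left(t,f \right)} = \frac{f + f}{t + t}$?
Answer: $\frac{\sqrt{2427546}}{24} \approx 64.919$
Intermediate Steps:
$R{\left(t,f \right)} = 2 - \frac{f}{t}$ ($R{\left(t,f \right)} = 2 - \frac{f + f}{t + t} = 2 - \frac{2 f}{2 t} = 2 - 2 f \frac{1}{2 t} = 2 - \frac{f}{t}$)
$Q{\left(u \right)} = \frac{1 + u}{2 u}$
$r{\left(k,C \right)} = - \frac{1 + k}{2 k}$
$\sqrt{4215 + r{\left(48,R{\left(-2,0 \right)} \right)}} = \sqrt{4215 + \frac{-1 - 48}{2 \cdot 48}} = \sqrt{4215 + \frac{1}{2} \cdot \frac{1}{48} \left(-1 - 48\right)} = \sqrt{4215 + \frac{1}{2} \cdot \frac{1}{48} \left(-49\right)} = \sqrt{4215 - \frac{49}{96}} = \sqrt{\frac{404591}{96}} = \frac{\sqrt{2427546}}{24}$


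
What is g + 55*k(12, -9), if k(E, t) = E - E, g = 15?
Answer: 15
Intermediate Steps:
k(E, t) = 0
g + 55*k(12, -9) = 15 + 55*0 = 15 + 0 = 15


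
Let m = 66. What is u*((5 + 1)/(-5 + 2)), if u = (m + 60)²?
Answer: -31752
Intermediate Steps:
u = 15876 (u = (66 + 60)² = 126² = 15876)
u*((5 + 1)/(-5 + 2)) = 15876*((5 + 1)/(-5 + 2)) = 15876*(6/(-3)) = 15876*(6*(-⅓)) = 15876*(-2) = -31752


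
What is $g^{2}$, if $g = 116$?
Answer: $13456$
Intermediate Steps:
$g^{2} = 116^{2} = 13456$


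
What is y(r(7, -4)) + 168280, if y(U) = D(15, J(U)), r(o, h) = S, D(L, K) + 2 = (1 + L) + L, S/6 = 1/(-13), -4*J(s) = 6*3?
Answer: 168309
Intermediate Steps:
J(s) = -9/2 (J(s) = -3*3/2 = -¼*18 = -9/2)
S = -6/13 (S = 6/(-13) = 6*(-1/13) = -6/13 ≈ -0.46154)
D(L, K) = -1 + 2*L (D(L, K) = -2 + ((1 + L) + L) = -2 + (1 + 2*L) = -1 + 2*L)
r(o, h) = -6/13
y(U) = 29 (y(U) = -1 + 2*15 = -1 + 30 = 29)
y(r(7, -4)) + 168280 = 29 + 168280 = 168309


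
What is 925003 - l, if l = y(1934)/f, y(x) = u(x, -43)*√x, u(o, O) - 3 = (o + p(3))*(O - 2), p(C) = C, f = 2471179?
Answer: 925003 + 87162*√1934/2471179 ≈ 9.2501e+5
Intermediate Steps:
u(o, O) = 3 + (-2 + O)*(3 + o) (u(o, O) = 3 + (o + 3)*(O - 2) = 3 + (3 + o)*(-2 + O) = 3 + (-2 + O)*(3 + o))
y(x) = √x*(-132 - 45*x) (y(x) = (-3 - 2*x + 3*(-43) - 43*x)*√x = (-3 - 2*x - 129 - 43*x)*√x = (-132 - 45*x)*√x = √x*(-132 - 45*x))
l = -87162*√1934/2471179 (l = (√1934*(-132 - 45*1934))/2471179 = (√1934*(-132 - 87030))*(1/2471179) = (√1934*(-87162))*(1/2471179) = -87162*√1934*(1/2471179) = -87162*√1934/2471179 ≈ -1.5511)
925003 - l = 925003 - (-87162)*√1934/2471179 = 925003 + 87162*√1934/2471179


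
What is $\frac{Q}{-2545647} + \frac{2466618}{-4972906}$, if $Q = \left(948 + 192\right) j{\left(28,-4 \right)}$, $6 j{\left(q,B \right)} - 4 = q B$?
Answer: $- \frac{1029515780121}{2109877206697} \approx -0.48795$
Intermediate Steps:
$j{\left(q,B \right)} = \frac{2}{3} + \frac{B q}{6}$ ($j{\left(q,B \right)} = \frac{2}{3} + \frac{q B}{6} = \frac{2}{3} + \frac{B q}{6}$)
$Q = -20520$ ($Q = \left(948 + 192\right) \left(\frac{2}{3} + \frac{1}{6} \left(-4\right) 28\right) = 1140 \left(\frac{2}{3} - \frac{56}{3}\right) = 1140 \left(-18\right) = -20520$)
$\frac{Q}{-2545647} + \frac{2466618}{-4972906} = - \frac{20520}{-2545647} + \frac{2466618}{-4972906} = \left(-20520\right) \left(- \frac{1}{2545647}\right) + 2466618 \left(- \frac{1}{4972906}\right) = \frac{6840}{848549} - \frac{1233309}{2486453} = - \frac{1029515780121}{2109877206697}$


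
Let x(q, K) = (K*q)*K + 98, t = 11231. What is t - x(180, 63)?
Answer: -703287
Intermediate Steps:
x(q, K) = 98 + q*K² (x(q, K) = q*K² + 98 = 98 + q*K²)
t - x(180, 63) = 11231 - (98 + 180*63²) = 11231 - (98 + 180*3969) = 11231 - (98 + 714420) = 11231 - 1*714518 = 11231 - 714518 = -703287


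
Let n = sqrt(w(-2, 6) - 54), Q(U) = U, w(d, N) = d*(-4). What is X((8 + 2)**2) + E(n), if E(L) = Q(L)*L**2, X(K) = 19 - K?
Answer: -81 - 46*I*sqrt(46) ≈ -81.0 - 311.99*I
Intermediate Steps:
w(d, N) = -4*d
n = I*sqrt(46) (n = sqrt(-4*(-2) - 54) = sqrt(8 - 54) = sqrt(-46) = I*sqrt(46) ≈ 6.7823*I)
E(L) = L**3 (E(L) = L*L**2 = L**3)
X((8 + 2)**2) + E(n) = (19 - (8 + 2)**2) + (I*sqrt(46))**3 = (19 - 1*10**2) - 46*I*sqrt(46) = (19 - 1*100) - 46*I*sqrt(46) = (19 - 100) - 46*I*sqrt(46) = -81 - 46*I*sqrt(46)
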